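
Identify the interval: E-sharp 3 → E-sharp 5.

perfect 15th

E to E is the same letter name, plus 2 octaves: a fifteenth.
The perfect fifteenth spans 24 semitones, and E#3 to E#5 is exactly 24 semitones — so this is a perfect fifteenth.
(Equivalently, a compound perfect octave: a perfect octave plus an octave.)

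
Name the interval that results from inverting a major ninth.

minor seventh

First reduce the compound major ninth to its simple form, a major second.
Inverted interval numbers add to nine, so a second pairs with a seventh (2 + 7 = 9).
The quality also flips — major becomes minor — giving a minor seventh.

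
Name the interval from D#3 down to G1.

Descending from D#3 to G1 is the same interval as ascending G1 to D#3.
G to D spans five letter names (G-A-B-C-D), plus an octave: a twelfth.
A perfect twelfth would be 19 semitones; G1 to D#3 is 20, one semitone wider, so the interval is augmented.
(Equivalently, a compound augmented fifth: an augmented fifth plus an octave.)

augmented 12th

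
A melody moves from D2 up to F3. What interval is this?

m10

D to F spans three letter names (D-E-F), plus an octave, so the interval is some kind of tenth.
A major tenth would be 16 semitones, but D2 to F3 is 15 — one semitone narrower, making it a minor tenth.
(Equivalently, a compound minor third: a minor third plus an octave.)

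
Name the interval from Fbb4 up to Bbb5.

F to B spans four letter names (F-G-A-B), plus an octave — that makes it an eleventh of some quality.
A perfect eleventh would be 17 semitones; Fbb4 to Bbb5 is 18, one semitone wider, so the interval is augmented.
(Equivalently, a compound augmented fourth: an augmented fourth plus an octave.)

augmented eleventh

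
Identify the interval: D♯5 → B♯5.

D to B spans six letter names (D-E-F-G-A-B) — that makes it a sixth of some quality.
Counting semitones, D#5→B#5 is 9, which is the major sixth.

major 6th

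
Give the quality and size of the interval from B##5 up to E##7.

B to E spans four letter names (B-C-D-E), plus an octave — that makes it an eleventh of some quality.
Counting semitones, B##5→E##7 is 17, which is the perfect eleventh.
(Equivalently, a compound perfect fourth: a perfect fourth plus an octave.)

perfect eleventh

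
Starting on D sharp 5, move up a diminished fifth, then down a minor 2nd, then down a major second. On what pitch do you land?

Up a diminished fifth from D#5: A5 (6 semitones up).
A minor second down from A5 is G#5.
A major second down from G#5 is F#5.

F sharp 5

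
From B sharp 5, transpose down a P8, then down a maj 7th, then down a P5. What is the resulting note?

F sharp 3

Down a perfect octave from B#5: B#4 (12 semitones down).
Down a major seventh from B#4: C#4 (11 semitones down).
Down a perfect fifth from C#4: F#3 (7 semitones down).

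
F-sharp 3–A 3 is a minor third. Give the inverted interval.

major sixth

The rule of nine gives the new number: 9 − 3 = 6, so a third becomes a sixth.
The quality also flips — minor becomes major — giving a major sixth.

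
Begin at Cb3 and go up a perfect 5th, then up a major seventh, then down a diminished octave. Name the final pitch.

F#3

Up a perfect fifth from Cb3: Gb3 (7 semitones up).
Gb3 up a major seventh → F4 (11 semitones).
Down a diminished octave from F4: F#3 (11 semitones down).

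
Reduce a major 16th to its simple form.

Subtracting seven from the interval number removes an octave: 16 − 14 = 2.
That makes a major sixteenth a compound major second — 2 octaves plus a major second.

M2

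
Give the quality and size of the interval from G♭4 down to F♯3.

Descending from Gb4 to F#3 is the same interval as ascending F#3 to Gb4.
F to G spans two letter names (F-G), plus an octave — that makes it a ninth of some quality.
The major ninth is 14 semitones; here we have 12, two semitones narrower: diminished.

diminished ninth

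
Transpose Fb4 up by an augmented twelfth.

Five letters up from F (plus an octave) reaches C.
Moving 20 semitones up from Fb4 (the size of an augmented twelfth) reaches C6.

C6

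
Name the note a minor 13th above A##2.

F##4

The thirteenth's letter: A up six letter names plus an octave → F.
A minor thirteenth is 20 semitones; 20 semitones up from A##2 gives F##4.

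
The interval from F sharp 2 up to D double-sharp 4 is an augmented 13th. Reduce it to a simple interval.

augmented sixth

Each octave removed subtracts seven from the number: 13 − 7 = 6.
That makes an augmented thirteenth a compound augmented sixth — an octave plus an augmented sixth.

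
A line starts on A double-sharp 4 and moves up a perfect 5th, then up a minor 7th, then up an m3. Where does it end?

A perfect fifth up from A##4 is E##5.
Up a minor seventh from E##5: D##6 (10 semitones up).
D##6 up a minor third → F##6 (3 semitones).

F double-sharp 6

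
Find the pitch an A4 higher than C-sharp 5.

Four letter names up from C: F.
An augmented fourth is 6 semitones; 6 semitones up from C#5 gives F##5.

F-double-sharp 5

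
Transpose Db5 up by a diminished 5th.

The fifth takes the letter from D up to A.
A diminished fifth spans 6 semitones, so from Db5 the target pitch is Abb5.

Abb5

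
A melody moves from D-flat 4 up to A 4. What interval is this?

D to A spans five letter names (D-E-F-G-A), so the interval is some kind of fifth.
A perfect fifth would be 7 semitones; Db4 to A4 is 8, one semitone wider, so the interval is augmented.

augmented fifth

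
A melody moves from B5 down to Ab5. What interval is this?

augmented 2nd

Descending from B5 to Ab5 is the same interval as ascending Ab5 to B5.
A to B spans two letter names (A-B), so the interval is some kind of second.
The major second is 2 semitones; here we have 3, one semitone wider: augmented.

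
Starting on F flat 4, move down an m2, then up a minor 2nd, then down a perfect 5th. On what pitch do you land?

Down a minor second from Fb4: Eb4 (1 semitone down).
Up a minor second from Eb4: Fb4 (1 semitone up).
Down a perfect fifth from Fb4: Bbb3 (7 semitones down).

B double-flat 3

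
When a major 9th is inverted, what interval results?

First reduce the compound major ninth to its simple form, a major second.
Inverted interval numbers add to nine, so a second pairs with a seventh (2 + 7 = 9).
Quality inverts too: major becomes minor. That makes the inversion a minor seventh.

minor 7th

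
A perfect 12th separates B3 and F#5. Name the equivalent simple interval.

Subtracting seven from the interval number removes an octave: 12 − 7 = 5.
That makes a perfect twelfth a compound perfect fifth — an octave plus a perfect fifth.

perfect fifth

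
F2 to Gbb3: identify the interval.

F to G spans two letter names (F-G), plus an octave, so the interval is some kind of ninth.
The major ninth is 14 semitones; here we have 12, two semitones narrower: diminished.

diminished ninth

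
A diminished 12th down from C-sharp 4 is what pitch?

F-double-sharp 2

The twelfth's letter: C down five letter names plus an octave → F.
Moving 18 semitones down from C#4 (the size of a diminished twelfth) reaches F##2.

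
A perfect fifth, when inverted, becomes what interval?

P4

Interval numbers invert to sum to nine: 5 + 4 = 9, so a fifth inverts to a fourth.
The quality also flips — perfect stays perfect — giving a perfect fourth.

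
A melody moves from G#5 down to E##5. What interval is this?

Descending from G#5 to E##5 is the same interval as ascending E##5 to G#5.
E to G spans three letter names (E-F-G), so the interval is some kind of third.
A major third would be 4 semitones; E##5 to G#5 is 2, two semitones narrower, so the interval is diminished.

diminished third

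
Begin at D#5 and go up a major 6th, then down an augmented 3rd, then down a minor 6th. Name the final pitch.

Up a major sixth from D#5: B#5 (9 semitones up).
Down an augmented third from B#5: G5 (5 semitones down).
G5 down a minor sixth → B4 (8 semitones).

B4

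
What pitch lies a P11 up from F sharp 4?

Four letters up from F (plus an octave) reaches B.
A perfect eleventh is 17 semitones; 17 semitones up from F#4 gives B5.

B 5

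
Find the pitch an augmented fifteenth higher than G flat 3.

G 5

The letter stays G (same as the start), shifted two octaves up.
Moving 25 semitones up from Gb3 (the size of an augmented fifteenth) reaches G5.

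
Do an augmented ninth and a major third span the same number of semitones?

An augmented ninth is 15 semitones but a major third is 4 semitones — different sizes.

No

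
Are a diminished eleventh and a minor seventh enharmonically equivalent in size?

A diminished eleventh is 16 semitones but a minor seventh is 10 semitones — different sizes.

No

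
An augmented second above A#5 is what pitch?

B##5

The second takes the letter from A up to B.
Moving 3 semitones up from A#5 (the size of an augmented second) reaches B##5.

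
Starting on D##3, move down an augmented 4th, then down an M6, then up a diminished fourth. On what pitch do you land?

An augmented fourth down from D##3 is A#2.
A major sixth down from A#2 is C#2.
A diminished fourth up from C#2 is F2.

F2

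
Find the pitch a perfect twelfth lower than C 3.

F 1

Five letters down from C (plus an octave) reaches F.
Moving 19 semitones down from C3 (the size of a perfect twelfth) reaches F1.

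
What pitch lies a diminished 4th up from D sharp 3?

G 3

Counting four letter names up from D lands on G.
A diminished fourth is 4 semitones; 4 semitones up from D#3 gives G3.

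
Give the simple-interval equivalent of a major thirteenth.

major 6th

Take out an octave (7 from the number): 13 − 7 = 6.
So a major thirteenth is an octave plus a major sixth. The quality is unchanged.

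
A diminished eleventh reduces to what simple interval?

diminished 4th

Subtracting seven from the interval number removes an octave: 11 − 7 = 4.
So a diminished eleventh is an octave plus a diminished fourth. The quality is unchanged.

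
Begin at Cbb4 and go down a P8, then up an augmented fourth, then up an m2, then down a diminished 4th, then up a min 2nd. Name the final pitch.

Ebb3

A perfect octave down from Cbb4 is Cbb3.
Cbb3 up an augmented fourth → Fb3 (6 semitones).
A minor second up from Fb3 is Gbb3.
Down a diminished fourth from Gbb3: Db3 (4 semitones down).
Db3 up a minor second → Ebb3 (1 semitone).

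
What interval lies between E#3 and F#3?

minor second

E to F spans two letter names (E-F), so the interval is some kind of second.
E#3 to F#3 is 1 semitone, a half step short of the major second (2), so this is minor.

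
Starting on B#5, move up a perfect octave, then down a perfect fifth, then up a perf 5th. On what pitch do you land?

B#5 up a perfect octave → B#6 (12 semitones).
A perfect fifth down from B#6 is E#6.
A perfect fifth up from E#6 is B#6.

B#6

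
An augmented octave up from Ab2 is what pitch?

A3

The letter stays A (same as the start), shifted an octave up.
An augmented octave is 13 semitones; 13 semitones up from Ab2 gives A3.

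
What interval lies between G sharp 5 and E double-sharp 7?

G to E spans six letter names (G-A-B-C-D-E), plus an octave — that makes it a thirteenth of some quality.
A major thirteenth would be 21 semitones; G#5 to E##7 is 22, one semitone wider, so the interval is augmented.
(Equivalently, a compound augmented sixth: an augmented sixth plus an octave.)

augmented 13th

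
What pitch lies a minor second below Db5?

Counting two letter names down from D lands on C.
A minor second is 1 semitone; 1 semitone down from Db5 gives C5.

C5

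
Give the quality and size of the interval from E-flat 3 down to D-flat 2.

M9

Descending from Eb3 to Db2 is the same interval as ascending Db2 to Eb3.
D to E spans two letter names (D-E), plus an octave, so the interval is some kind of ninth.
Counting semitones, Db2→Eb3 is 14, which is the major ninth.
(Equivalently, a compound major second: a major second plus an octave.)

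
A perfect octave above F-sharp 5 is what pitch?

F-sharp 6

The letter stays F (same as the start), shifted an octave up.
Moving 12 semitones up from F#5 (the size of a perfect octave) reaches F#6.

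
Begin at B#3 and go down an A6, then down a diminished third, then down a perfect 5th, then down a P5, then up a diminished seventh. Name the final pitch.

G2

An augmented sixth down from B#3 is D3.
Down a diminished third from D3: B#2 (2 semitones down).
Down a perfect fifth from B#2: E#2 (7 semitones down).
Down a perfect fifth from E#2: A#1 (7 semitones down).
A diminished seventh up from A#1 is G2.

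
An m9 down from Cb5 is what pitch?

Two letters down from C (plus an octave) reaches B.
A minor ninth is 13 semitones; 13 semitones down from Cb5 gives Bb3.

Bb3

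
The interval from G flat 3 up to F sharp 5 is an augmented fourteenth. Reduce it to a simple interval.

A7

Take out an octave (7 from the number): 14 − 7 = 7.
Quality carries through unchanged, so the simple form is an augmented seventh.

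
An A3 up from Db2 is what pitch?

The third takes the letter from D up to F.
An augmented third is 5 semitones; 5 semitones up from Db2 gives F#2.

F#2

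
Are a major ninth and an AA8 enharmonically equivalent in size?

Yes

A major ninth = 14 semitones = a doubly augmented octave; enharmonically equal.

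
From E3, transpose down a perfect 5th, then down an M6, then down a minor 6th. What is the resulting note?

E1

E3 down a perfect fifth → A2 (7 semitones).
A2 down a major sixth → C2 (9 semitones).
Down a minor sixth from C2: E1 (8 semitones down).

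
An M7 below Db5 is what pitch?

Seven letter names down from D: E.
A major seventh spans 11 semitones, so from Db5 the target pitch is Ebb4.

Ebb4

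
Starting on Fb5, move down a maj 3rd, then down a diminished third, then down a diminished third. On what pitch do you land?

G#4

Fb5 down a major third → Dbb5 (4 semitones).
A diminished third down from Dbb5 is Bb4.
Down a diminished third from Bb4: G#4 (2 semitones down).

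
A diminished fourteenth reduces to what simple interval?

Subtracting seven from the interval number removes an octave: 14 − 7 = 7.
So a diminished fourteenth is an octave plus a diminished seventh. The quality is unchanged.

d7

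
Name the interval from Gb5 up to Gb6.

P8

G to G is the same letter name, plus an octave, so the interval is some kind of octave.
Counting semitones, Gb5→Gb6 is 12, which is the perfect octave.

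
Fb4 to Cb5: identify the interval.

F to C spans five letter names (F-G-A-B-C): a fifth.
The perfect fifth spans 7 semitones, and Fb4 to Cb5 is exactly 7 semitones — so this is a perfect fifth.

P5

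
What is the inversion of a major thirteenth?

First reduce the compound major thirteenth to its simple form, a major sixth.
The rule of nine gives the new number: 9 − 6 = 3, so a sixth becomes a third.
Quality inverts too: major becomes minor. That makes the inversion a minor third.

m3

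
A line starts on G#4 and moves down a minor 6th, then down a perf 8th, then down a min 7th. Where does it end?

C##2

G#4 down a minor sixth → B#3 (8 semitones).
A perfect octave down from B#3 is B#2.
Down a minor seventh from B#2: C##2 (10 semitones down).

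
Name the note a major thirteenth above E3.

C#5

Counting six letter names plus an octave up from E lands on C.
A major thirteenth spans 21 semitones, so from E3 the target pitch is C#5.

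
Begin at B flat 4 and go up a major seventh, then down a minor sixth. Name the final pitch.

Up a major seventh from Bb4: A5 (11 semitones up).
A minor sixth down from A5 is C#5.

C sharp 5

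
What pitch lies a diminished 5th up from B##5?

The fifth takes the letter from B up to F.
Moving 6 semitones up from B##5 (the size of a diminished fifth) reaches F##6.

F##6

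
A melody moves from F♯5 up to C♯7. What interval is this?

P12

F to C spans five letter names (F-G-A-B-C), plus an octave, so the interval is some kind of twelfth.
Counting semitones, F#5→C#7 is 19, which is the perfect twelfth.
(Equivalently, a compound perfect fifth: a perfect fifth plus an octave.)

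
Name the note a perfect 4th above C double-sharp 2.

F double-sharp 2

Counting four letter names up from C lands on F.
Moving 5 semitones up from C##2 (the size of a perfect fourth) reaches F##2.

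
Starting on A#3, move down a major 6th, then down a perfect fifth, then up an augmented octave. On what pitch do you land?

A major sixth down from A#3 is C#3.
A perfect fifth down from C#3 is F#2.
Up an augmented octave from F#2: F##3 (13 semitones up).

F##3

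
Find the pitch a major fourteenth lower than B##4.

The fourteenth's letter: B down seven letter names plus an octave → C.
Moving 23 semitones down from B##4 (the size of a major fourteenth) reaches C##3.

C##3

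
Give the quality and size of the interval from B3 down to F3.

Descending from B3 to F3 is the same interval as ascending F3 to B3.
F to B spans four letter names (F-G-A-B) — that makes it a fourth of some quality.
A perfect fourth would be 5 semitones; F3 to B3 is 6, one semitone wider, so the interval is augmented.

A4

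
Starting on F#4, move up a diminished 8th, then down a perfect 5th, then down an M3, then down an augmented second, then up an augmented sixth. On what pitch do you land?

Db5

Up a diminished octave from F#4: F5 (11 semitones up).
Down a perfect fifth from F5: Bb4 (7 semitones down).
A major third down from Bb4 is Gb4.
An augmented second down from Gb4 is Fbb4.
Up an augmented sixth from Fbb4: Db5 (10 semitones up).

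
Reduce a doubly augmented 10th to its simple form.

Each octave removed subtracts seven from the number: 10 − 7 = 3.
That makes a doubly augmented tenth a compound doubly augmented third — an octave plus a doubly augmented third.

doubly augmented third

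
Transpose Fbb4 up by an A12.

The twelfth's letter: F up five letter names plus an octave → C.
Moving 20 semitones up from Fbb4 (the size of an augmented twelfth) reaches Cb6.

Cb6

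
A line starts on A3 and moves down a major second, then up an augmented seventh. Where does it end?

A major second down from A3 is G3.
G3 up an augmented seventh → F##4 (12 semitones).

F##4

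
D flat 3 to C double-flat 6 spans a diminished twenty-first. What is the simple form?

diminished seventh

Subtracting seven from the interval number removes an octave: 21 − 14 = 7.
Quality carries through unchanged, so the simple form is a diminished seventh.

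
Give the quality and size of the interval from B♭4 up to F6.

perfect 12th

B to F spans five letter names (B-C-D-E-F), plus an octave: a twelfth.
Counting semitones, Bb4→F6 is 19, which is the perfect twelfth.
(Equivalently, a compound perfect fifth: a perfect fifth plus an octave.)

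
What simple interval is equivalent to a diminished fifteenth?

Take out an octave (7 from the number): 15 − 7 = 8.
That makes a diminished fifteenth a compound diminished octave — an octave plus a diminished octave.

d8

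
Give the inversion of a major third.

minor 6th

Inverted interval numbers add to nine, so a third pairs with a sixth (3 + 6 = 9).
The quality also flips — major becomes minor — giving a minor sixth.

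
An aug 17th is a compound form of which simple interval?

Each octave removed subtracts seven from the number: 17 − 14 = 3.
So an augmented seventeenth is 2 octaves plus an augmented third. The quality is unchanged.

augmented third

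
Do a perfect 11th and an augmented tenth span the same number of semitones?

A perfect eleventh = 17 semitones = an augmented tenth; enharmonically equal.

Yes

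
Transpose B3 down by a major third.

G3

Counting three letter names down from B lands on G.
A major third is 4 semitones; 4 semitones down from B3 gives G3.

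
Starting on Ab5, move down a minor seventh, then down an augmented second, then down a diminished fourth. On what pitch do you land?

Down a minor seventh from Ab5: Bb4 (10 semitones down).
Bb4 down an augmented second → Abb4 (3 semitones).
A diminished fourth down from Abb4 is Eb4.

Eb4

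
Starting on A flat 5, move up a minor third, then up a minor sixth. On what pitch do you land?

Up a minor third from Ab5: Cb6 (3 semitones up).
Up a minor sixth from Cb6: Abb6 (8 semitones up).

A double-flat 6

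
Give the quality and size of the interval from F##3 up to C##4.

perfect fifth

F to C spans five letter names (F-G-A-B-C): a fifth.
F##3 to C##4 is 7 semitones, matching the perfect fifth exactly, so the quality is perfect.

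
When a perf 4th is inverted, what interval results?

perfect fifth

Inverted interval numbers add to nine, so a fourth pairs with a fifth (4 + 5 = 9).
And perfect stays perfect under inversion, so we get a perfect fifth.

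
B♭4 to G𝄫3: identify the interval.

augmented tenth

Descending from Bb4 to Gbb3 is the same interval as ascending Gbb3 to Bb4.
G to B spans three letter names (G-A-B), plus an octave, so the interval is some kind of tenth.
A major tenth would be 16 semitones; Gbb3 to Bb4 is 17, one semitone wider, so the interval is augmented.
(Equivalently, a compound augmented third: an augmented third plus an octave.)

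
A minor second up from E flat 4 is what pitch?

Counting two letter names up from E lands on F.
A minor second is 1 semitone; 1 semitone up from Eb4 gives Fb4.

F flat 4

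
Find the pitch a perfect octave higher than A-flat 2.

A-flat 3

An octave keeps the letter name A, an octave up from A.
A perfect octave is 12 semitones; 12 semitones up from Ab2 gives Ab3.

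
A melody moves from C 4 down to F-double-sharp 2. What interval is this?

Descending from C4 to F##2 is the same interval as ascending F##2 to C4.
F to C spans five letter names (F-G-A-B-C), plus an octave: a twelfth.
The perfect twelfth is 19 semitones; here we have 17, two semitones narrower: doubly diminished.
(Equivalently, a compound doubly diminished fifth: a doubly diminished fifth plus an octave.)

dd12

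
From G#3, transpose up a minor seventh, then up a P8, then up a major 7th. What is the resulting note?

G#3 up a minor seventh → F#4 (10 semitones).
Up a perfect octave from F#4: F#5 (12 semitones up).
Up a major seventh from F#5: E#6 (11 semitones up).

E#6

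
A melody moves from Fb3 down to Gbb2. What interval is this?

Descending from Fb3 to Gbb2 is the same interval as ascending Gbb2 to Fb3.
G to F spans seven letter names (G-A-B-C-D-E-F): a seventh.
The major seventh spans 11 semitones, and Gbb2 to Fb3 is exactly 11 semitones — so this is a major seventh.

major 7th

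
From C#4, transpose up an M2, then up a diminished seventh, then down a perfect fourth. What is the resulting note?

G4

Up a major second from C#4: D#4 (2 semitones up).
Up a diminished seventh from D#4: C5 (9 semitones up).
C5 down a perfect fourth → G4 (5 semitones).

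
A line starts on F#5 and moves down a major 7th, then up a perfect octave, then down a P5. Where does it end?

F#5 down a major seventh → G4 (11 semitones).
G4 up a perfect octave → G5 (12 semitones).
Down a perfect fifth from G5: C5 (7 semitones down).

C5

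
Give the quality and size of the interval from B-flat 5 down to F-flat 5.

augmented 4th

Descending from Bb5 to Fb5 is the same interval as ascending Fb5 to Bb5.
F to B spans four letter names (F-G-A-B) — that makes it a fourth of some quality.
Fb5 to Bb5 spans 6 semitones — one semitone wider than the perfect fourth (5) — giving an augmented fourth.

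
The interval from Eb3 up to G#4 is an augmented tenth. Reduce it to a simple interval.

Each octave removed subtracts seven from the number: 10 − 7 = 3.
So an augmented tenth is an octave plus an augmented third. The quality is unchanged.

augmented 3rd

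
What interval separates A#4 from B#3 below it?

minor 7th

Descending from A#4 to B#3 is the same interval as ascending B#3 to A#4.
B to A spans seven letter names (B-C-D-E-F-G-A) — that makes it a seventh of some quality.
B#3 to A#4 is 10 semitones, a half step short of the major seventh (11), so this is minor.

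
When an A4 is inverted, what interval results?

diminished fifth

Interval numbers invert to sum to nine: 4 + 5 = 9, so a fourth inverts to a fifth.
And augmented becomes diminished under inversion, so we get a diminished fifth.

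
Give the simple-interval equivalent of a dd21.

doubly diminished 7th

Subtracting seven from the interval number removes an octave: 21 − 14 = 7.
That makes a doubly diminished twenty-first a compound doubly diminished seventh — 2 octaves plus a doubly diminished seventh.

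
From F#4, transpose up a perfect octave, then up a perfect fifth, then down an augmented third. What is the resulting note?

A perfect octave up from F#4 is F#5.
A perfect fifth up from F#5 is C#6.
C#6 down an augmented third → Ab5 (5 semitones).

Ab5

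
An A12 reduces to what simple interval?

Take out an octave (7 from the number): 12 − 7 = 5.
Quality carries through unchanged, so the simple form is an augmented fifth.

augmented fifth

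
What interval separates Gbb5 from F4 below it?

Descending from Gbb5 to F4 is the same interval as ascending F4 to Gbb5.
F to G spans two letter names (F-G), plus an octave: a ninth.
F4 to Gbb5 spans 12 semitones — two semitones narrower than the major ninth (14) — giving a diminished ninth.

diminished ninth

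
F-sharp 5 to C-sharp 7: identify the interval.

F to C spans five letter names (F-G-A-B-C), plus an octave, so the interval is some kind of twelfth.
Counting semitones, F#5→C#7 is 19, which is the perfect twelfth.
(Equivalently, a compound perfect fifth: a perfect fifth plus an octave.)

perfect twelfth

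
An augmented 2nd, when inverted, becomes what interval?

The rule of nine gives the new number: 9 − 2 = 7, so a second becomes a seventh.
And augmented becomes diminished under inversion, so we get a diminished seventh.

diminished 7th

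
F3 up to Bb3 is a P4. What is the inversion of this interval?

perfect fifth

The rule of nine gives the new number: 9 − 4 = 5, so a fourth becomes a fifth.
And perfect stays perfect under inversion, so we get a perfect fifth.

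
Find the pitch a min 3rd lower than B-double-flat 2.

Three letter names down from B: G.
Moving 3 semitones down from Bbb2 (the size of a minor third) reaches Gb2.

G-flat 2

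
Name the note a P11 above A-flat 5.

D-flat 7

The eleventh's letter: A up four letter names plus an octave → D.
A perfect eleventh spans 17 semitones, so from Ab5 the target pitch is Db7.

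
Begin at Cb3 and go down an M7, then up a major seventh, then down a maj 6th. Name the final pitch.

Ebb2

Cb3 down a major seventh → Dbb2 (11 semitones).
Up a major seventh from Dbb2: Cb3 (11 semitones up).
A major sixth down from Cb3 is Ebb2.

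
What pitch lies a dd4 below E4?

The fourth takes the letter from E down to B.
A doubly diminished fourth spans 3 semitones, so from E4 the target pitch is B##3.

B##3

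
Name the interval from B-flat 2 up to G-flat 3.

B to G spans six letter names (B-C-D-E-F-G): a sixth.
At 8 semitones, Bb2→Gb3 falls one short of a major sixth: minor.

minor 6th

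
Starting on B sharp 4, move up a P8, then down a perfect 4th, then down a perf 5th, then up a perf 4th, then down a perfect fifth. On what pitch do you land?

B#4 up a perfect octave → B#5 (12 semitones).
Down a perfect fourth from B#5: F##5 (5 semitones down).
A perfect fifth down from F##5 is B#4.
Up a perfect fourth from B#4: E#5 (5 semitones up).
E#5 down a perfect fifth → A#4 (7 semitones).

A sharp 4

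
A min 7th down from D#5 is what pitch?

E#4

The seventh takes the letter from D down to E.
A minor seventh spans 10 semitones, so from D#5 the target pitch is E#4.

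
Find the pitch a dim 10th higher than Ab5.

Counting three letter names plus an octave up from A lands on C.
A diminished tenth is 14 semitones; 14 semitones up from Ab5 gives Cbb7.

Cbb7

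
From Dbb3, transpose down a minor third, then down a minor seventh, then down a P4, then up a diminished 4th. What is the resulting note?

Dbb3 down a minor third → Bbb2 (3 semitones).
Bbb2 down a minor seventh → Cb2 (10 semitones).
A perfect fourth down from Cb2 is Gb1.
A diminished fourth up from Gb1 is Cbb2.

Cbb2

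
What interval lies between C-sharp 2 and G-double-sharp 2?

C to G spans five letter names (C-D-E-F-G) — that makes it a fifth of some quality.
The perfect fifth is 7 semitones; here we have 8, one semitone wider: augmented.

augmented 5th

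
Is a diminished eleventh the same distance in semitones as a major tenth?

Both span 16 semitones: a diminished eleventh and a major tenth are the same chromatic distance.

Yes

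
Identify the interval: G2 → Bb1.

Descending from G2 to Bb1 is the same interval as ascending Bb1 to G2.
B to G spans six letter names (B-C-D-E-F-G) — that makes it a sixth of some quality.
Counting semitones, Bb1→G2 is 9, which is the major sixth.

major sixth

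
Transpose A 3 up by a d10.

C flat 5

Three letters up from A (plus an octave) reaches C.
Moving 14 semitones up from A3 (the size of a diminished tenth) reaches Cb5.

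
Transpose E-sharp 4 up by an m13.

C-sharp 6

Counting six letter names plus an octave up from E lands on C.
A minor thirteenth spans 20 semitones, so from E#4 the target pitch is C#6.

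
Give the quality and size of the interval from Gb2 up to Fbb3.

diminished seventh

G to F spans seven letter names (G-A-B-C-D-E-F) — that makes it a seventh of some quality.
Gb2 to Fbb3 spans 9 semitones — two semitones narrower than the major seventh (11) — giving a diminished seventh.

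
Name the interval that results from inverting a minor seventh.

major 2nd

Inverted interval numbers add to nine, so a seventh pairs with a second (7 + 2 = 9).
The quality also flips — minor becomes major — giving a major second.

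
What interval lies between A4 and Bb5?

A to B spans two letter names (A-B), plus an octave, so the interval is some kind of ninth.
A major ninth would be 14 semitones, but A4 to Bb5 is 13 — one semitone narrower, making it a minor ninth.
(Equivalently, a compound minor second: a minor second plus an octave.)

minor ninth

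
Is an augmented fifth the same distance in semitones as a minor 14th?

8 semitones (augmented fifth) vs 22 semitones (minor fourteenth): not equal.

No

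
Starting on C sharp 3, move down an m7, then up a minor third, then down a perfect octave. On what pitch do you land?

A minor seventh down from C#3 is D#2.
Up a minor third from D#2: F#2 (3 semitones up).
Down a perfect octave from F#2: F#1 (12 semitones down).

F sharp 1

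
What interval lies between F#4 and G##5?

F to G spans two letter names (F-G), plus an octave, so the interval is some kind of ninth.
F#4 to G##5 spans 15 semitones — one semitone wider than the major ninth (14) — giving an augmented ninth.
(Equivalently, a compound augmented second: an augmented second plus an octave.)

augmented ninth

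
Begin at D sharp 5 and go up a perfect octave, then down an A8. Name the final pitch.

D#5 up a perfect octave → D#6 (12 semitones).
An augmented octave down from D#6 is D5.

D 5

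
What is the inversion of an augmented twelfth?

diminished 4th

First reduce the compound augmented twelfth to its simple form, an augmented fifth.
Interval numbers invert to sum to nine: 5 + 4 = 9, so a fifth inverts to a fourth.
And augmented becomes diminished under inversion, so we get a diminished fourth.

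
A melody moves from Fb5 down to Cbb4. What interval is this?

Descending from Fb5 to Cbb4 is the same interval as ascending Cbb4 to Fb5.
C to F spans four letter names (C-D-E-F), plus an octave: an eleventh.
A perfect eleventh would be 17 semitones; Cbb4 to Fb5 is 18, one semitone wider, so the interval is augmented.
(Equivalently, a compound augmented fourth: an augmented fourth plus an octave.)

A11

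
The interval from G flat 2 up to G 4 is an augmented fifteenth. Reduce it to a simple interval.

Each octave removed subtracts seven from the number: 15 − 7 = 8.
Quality carries through unchanged, so the simple form is an augmented octave.

A8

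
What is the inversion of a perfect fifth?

The rule of nine gives the new number: 9 − 5 = 4, so a fifth becomes a fourth.
And perfect stays perfect under inversion, so we get a perfect fourth.

P4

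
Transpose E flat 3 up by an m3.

Counting three letter names up from E lands on G.
A minor third spans 3 semitones, so from Eb3 the target pitch is Gb3.

G flat 3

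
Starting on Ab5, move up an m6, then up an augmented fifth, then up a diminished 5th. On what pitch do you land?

A minor sixth up from Ab5 is Fb6.
Fb6 up an augmented fifth → C7 (8 semitones).
A diminished fifth up from C7 is Gb7.

Gb7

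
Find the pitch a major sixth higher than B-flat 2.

Counting six letter names up from B lands on G.
Moving 9 semitones up from Bb2 (the size of a major sixth) reaches G3.

G 3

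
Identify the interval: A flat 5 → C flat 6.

minor 3rd

A to C spans three letter names (A-B-C) — that makes it a third of some quality.
Ab5 to Cb6 is 3 semitones, a half step short of the major third (4), so this is minor.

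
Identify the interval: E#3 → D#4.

E to D spans seven letter names (E-F-G-A-B-C-D), so the interval is some kind of seventh.
At 10 semitones, E#3→D#4 falls one short of a major seventh: minor.

minor seventh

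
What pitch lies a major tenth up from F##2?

A##3

Three letters up from F (plus an octave) reaches A.
A major tenth is 16 semitones; 16 semitones up from F##2 gives A##3.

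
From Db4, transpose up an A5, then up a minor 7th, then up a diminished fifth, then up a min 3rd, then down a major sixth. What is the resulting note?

Abb5

Db4 up an augmented fifth → A4 (8 semitones).
Up a minor seventh from A4: G5 (10 semitones up).
G5 up a diminished fifth → Db6 (6 semitones).
Db6 up a minor third → Fb6 (3 semitones).
Down a major sixth from Fb6: Abb5 (9 semitones down).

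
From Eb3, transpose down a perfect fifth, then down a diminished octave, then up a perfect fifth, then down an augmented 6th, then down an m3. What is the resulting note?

Eb1

Eb3 down a perfect fifth → Ab2 (7 semitones).
A diminished octave down from Ab2 is A1.
A perfect fifth up from A1 is E2.
E2 down an augmented sixth → Gb1 (10 semitones).
Gb1 down a minor third → Eb1 (3 semitones).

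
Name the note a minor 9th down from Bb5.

A4

Two letters down from B (plus an octave) reaches A.
A minor ninth spans 13 semitones, so from Bb5 the target pitch is A4.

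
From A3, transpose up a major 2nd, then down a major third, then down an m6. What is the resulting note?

B2

A major second up from A3 is B3.
B3 down a major third → G3 (4 semitones).
Down a minor sixth from G3: B2 (8 semitones down).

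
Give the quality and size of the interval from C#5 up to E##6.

A10

C to E spans three letter names (C-D-E), plus an octave, so the interval is some kind of tenth.
C#5 to E##6 spans 17 semitones — one semitone wider than the major tenth (16) — giving an augmented tenth.
(Equivalently, a compound augmented third: an augmented third plus an octave.)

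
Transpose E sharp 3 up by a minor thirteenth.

C sharp 5

Six letters up from E (plus an octave) reaches C.
A minor thirteenth is 20 semitones; 20 semitones up from E#3 gives C#5.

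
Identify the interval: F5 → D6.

M6

F to D spans six letter names (F-G-A-B-C-D): a sixth.
F5 to D6 is 9 semitones, matching the major sixth exactly, so the quality is major.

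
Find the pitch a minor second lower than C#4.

B#3

Two letter names down from C: B.
Moving 1 semitone down from C#4 (the size of a minor second) reaches B#3.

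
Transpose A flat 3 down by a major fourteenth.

Seven letters down from A (plus an octave) reaches B.
A major fourteenth is 23 semitones; 23 semitones down from Ab3 gives Bbb1.

B double-flat 1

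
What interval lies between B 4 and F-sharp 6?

P12

B to F spans five letter names (B-C-D-E-F), plus an octave: a twelfth.
B4 to F#6 is 19 semitones, matching the perfect twelfth exactly, so the quality is perfect.
(Equivalently, a compound perfect fifth: a perfect fifth plus an octave.)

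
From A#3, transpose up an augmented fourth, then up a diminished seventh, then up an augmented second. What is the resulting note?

D##5

An augmented fourth up from A#3 is D##4.
Up a diminished seventh from D##4: C#5 (9 semitones up).
C#5 up an augmented second → D##5 (3 semitones).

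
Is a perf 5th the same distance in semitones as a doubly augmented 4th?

Both span 7 semitones: a perfect fifth and a doubly augmented fourth are the same chromatic distance.

Yes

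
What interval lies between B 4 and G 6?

B to G spans six letter names (B-C-D-E-F-G), plus an octave — that makes it a thirteenth of some quality.
B4 to G6 is 20 semitones, a half step short of the major thirteenth (21), so this is minor.
(Equivalently, a compound minor sixth: a minor sixth plus an octave.)

m13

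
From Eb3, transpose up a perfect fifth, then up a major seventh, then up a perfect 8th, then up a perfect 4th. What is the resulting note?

D6

Up a perfect fifth from Eb3: Bb3 (7 semitones up).
Up a major seventh from Bb3: A4 (11 semitones up).
A perfect octave up from A4 is A5.
A perfect fourth up from A5 is D6.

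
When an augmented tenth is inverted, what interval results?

d6

First reduce the compound augmented tenth to its simple form, an augmented third.
The rule of nine gives the new number: 9 − 3 = 6, so a third becomes a sixth.
Quality inverts too: augmented becomes diminished. That makes the inversion a diminished sixth.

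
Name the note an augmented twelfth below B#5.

The twelfth's letter: B down five letter names plus an octave → E.
An augmented twelfth is 20 semitones; 20 semitones down from B#5 gives E4.

E4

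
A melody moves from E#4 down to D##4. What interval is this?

Descending from E#4 to D##4 is the same interval as ascending D##4 to E#4.
D to E spans two letter names (D-E) — that makes it a second of some quality.
D##4 to E#4 is 1 semitone, a half step short of the major second (2), so this is minor.

m2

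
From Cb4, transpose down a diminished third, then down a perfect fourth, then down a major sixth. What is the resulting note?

Cb4 down a diminished third → A3 (2 semitones).
A3 down a perfect fourth → E3 (5 semitones).
A major sixth down from E3 is G2.

G2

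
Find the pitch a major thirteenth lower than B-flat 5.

D-flat 4

The thirteenth's letter: B down six letter names plus an octave → D.
Moving 21 semitones down from Bb5 (the size of a major thirteenth) reaches Db4.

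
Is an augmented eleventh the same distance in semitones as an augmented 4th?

An augmented eleventh is 18 semitones but an augmented fourth is 6 semitones — different sizes.

No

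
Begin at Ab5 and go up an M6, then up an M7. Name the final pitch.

Ab5 up a major sixth → F6 (9 semitones).
F6 up a major seventh → E7 (11 semitones).

E7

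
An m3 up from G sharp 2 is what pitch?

B 2

The third takes the letter from G up to B.
Moving 3 semitones up from G#2 (the size of a minor third) reaches B2.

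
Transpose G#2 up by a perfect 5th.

Counting five letter names up from G lands on D.
A perfect fifth spans 7 semitones, so from G#2 the target pitch is D#3.

D#3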